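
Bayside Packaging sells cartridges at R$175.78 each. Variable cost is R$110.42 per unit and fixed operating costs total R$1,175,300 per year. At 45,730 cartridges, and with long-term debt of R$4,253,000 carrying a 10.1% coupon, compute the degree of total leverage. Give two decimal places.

At 45,730 units, contribution = 45,730 × R$65.36 = R$2,988,912.80.
EBIT = R$2,988,912.80 − R$1,175,300 = R$1,813,612.80. Interest = R$429,553.00, so EBIT − I = R$1,384,059.80.
DCL = contribution ÷ (EBIT − I) = R$2,988,912.80 ÷ R$1,384,059.80 = 2.1595.

2.16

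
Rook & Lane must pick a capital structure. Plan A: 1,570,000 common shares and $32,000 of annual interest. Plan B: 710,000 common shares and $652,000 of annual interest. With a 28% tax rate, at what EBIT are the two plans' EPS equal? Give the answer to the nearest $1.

$1,163,860

Set EPS_A = EPS_B: (EBIT − $32,000)(1 − 0.28) ÷ 1,570,000 = (EBIT − $652,000)(1 − 0.28) ÷ 710,000.
Cancelling (1 − t) and cross-multiplying: 710,000·(EBIT − 32,000) = 1,570,000·(EBIT − 652,000).
Solving, EBIT = (652,000·1,570,000 − 32,000·710,000) / (1,570,000 − 710,000) = 1,000,920,000,000 / 860,000 = 1,163,860.47.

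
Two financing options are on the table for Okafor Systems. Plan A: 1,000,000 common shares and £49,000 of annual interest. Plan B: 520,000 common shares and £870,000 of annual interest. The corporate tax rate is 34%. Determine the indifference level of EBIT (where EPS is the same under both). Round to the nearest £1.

£1,759,417

Set EPS_A = EPS_B: (EBIT − £49,000)(1 − 0.34) ÷ 1,000,000 = (EBIT − £870,000)(1 − 0.34) ÷ 520,000.
Cancelling (1 − t) and cross-multiplying: 520,000·(EBIT − 49,000) = 1,000,000·(EBIT − 870,000).
Solving, EBIT = (870,000·1,000,000 − 49,000·520,000) / (1,000,000 − 520,000) = 844,520,000,000 / 480,000 = 1,759,416.67.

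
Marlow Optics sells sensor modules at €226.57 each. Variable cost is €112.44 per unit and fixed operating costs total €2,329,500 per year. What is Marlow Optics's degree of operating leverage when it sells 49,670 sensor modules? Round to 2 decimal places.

1.70

At 49,670 units, contribution = 49,670 × €114.13 = €5,668,837.10.
Operating income = contribution − fixed costs = €5,668,837.10 − €2,329,500 = €3,339,337.10.
Degree of operating leverage = €5,668,837.10 / €3,339,337.10 = 1.6976.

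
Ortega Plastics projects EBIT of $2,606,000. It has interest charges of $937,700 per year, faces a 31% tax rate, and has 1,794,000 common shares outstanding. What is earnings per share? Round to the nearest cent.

Interest = $937,700.00, so EBT = $2,606,000 − $937,700.00 = $1,668,300.00.
After tax at 31%: net income = $1,668,300.00 × 0.69 = $1,151,127.00.
EPS = $1,151,127.00 ÷ 1,794,000 = $0.64.

$0.64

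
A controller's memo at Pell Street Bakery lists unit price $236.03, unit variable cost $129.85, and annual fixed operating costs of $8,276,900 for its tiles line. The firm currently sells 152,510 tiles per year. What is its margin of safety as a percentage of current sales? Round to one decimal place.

48.9%

Contribution margin per unit = $236.03 − $129.85 = $106.18. Break-even units = $8,276,900 ÷ $106.18 = 77,951.59; break-even revenue = 77,951.59 × $236.03 = $18,398,914.17.
Actual sales revenue = 152,510 × $236.03 = $35,996,935.30.
Margin of safety = ($35,996,935.30 − $18,398,914.17) ÷ $35,996,935.30 = 48.9%.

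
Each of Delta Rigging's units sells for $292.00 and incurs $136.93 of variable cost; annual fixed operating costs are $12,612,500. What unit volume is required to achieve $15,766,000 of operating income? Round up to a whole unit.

183,005 units

Unit CM = price − variable cost = $292.00 − $136.93 = $155.07.
Need Q such that Q × $155.07 − $12,612,500 = $15,766,000, i.e. Q = $28,378,500 / $155.07 = 183,004.45 → 183,005.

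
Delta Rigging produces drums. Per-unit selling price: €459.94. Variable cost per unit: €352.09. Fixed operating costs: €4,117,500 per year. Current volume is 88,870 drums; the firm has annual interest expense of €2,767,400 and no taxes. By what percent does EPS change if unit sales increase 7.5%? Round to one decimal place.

Total contribution margin = 88,870 × €107.85 = €9,584,629.50.
Operating income = contribution − fixed costs = €9,584,629.50 − €4,117,500 = €5,467,129.50.
After interest of €2,767,400.00, pre-tax earnings = €2,699,729.50.
DCL = total CM / (EBIT − I) = €9,584,629.50 / €2,699,729.50 = 3.5502.
EPS therefore changes by 3.5502 × (+7.5%) = +26.6%.

+26.6%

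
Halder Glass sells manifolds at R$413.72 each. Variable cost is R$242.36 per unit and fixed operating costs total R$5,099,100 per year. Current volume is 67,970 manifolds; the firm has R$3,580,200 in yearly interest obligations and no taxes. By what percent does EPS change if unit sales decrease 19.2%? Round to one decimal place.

At 67,970 units, contribution = 67,970 × R$171.36 = R$11,647,339.20.
Subtracting fixed costs: EBIT = R$11,647,339.20 − R$5,099,100 = R$6,548,239.20.
Interest = R$3,580,200.00, so EBIT − I = R$2,968,039.20.
Degree of combined leverage = contribution ÷ (EBIT − I) = R$11,647,339.20 ÷ R$2,968,039.20 = 3.9243.
EPS therefore changes by 3.9243 × (-19.2%) = -75.3%.

-75.3%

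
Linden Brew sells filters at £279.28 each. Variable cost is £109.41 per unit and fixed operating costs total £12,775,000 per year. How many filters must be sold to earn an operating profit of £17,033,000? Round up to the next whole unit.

Each unit contributes £279.28 − £109.41 = £169.87.
Units = (FC + target) / CM = (£12,775,000 + £17,033,000) / £169.87 = 175,475.36, so 175,476 filters.

175,476 filters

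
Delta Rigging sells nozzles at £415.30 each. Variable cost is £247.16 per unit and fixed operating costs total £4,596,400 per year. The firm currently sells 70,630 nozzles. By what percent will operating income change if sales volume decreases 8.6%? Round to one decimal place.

Total contribution margin = 70,630 × £168.14 = £11,875,728.20.
Subtracting fixed costs: EBIT = £11,875,728.20 − £4,596,400 = £7,279,328.20.
Degree of operating leverage = £11,875,728.20 / £7,279,328.20 = 1.6314.
%ΔEBIT = DOL × %ΔSales = 1.6314 × -8.6% = -14.0%.

-14.0%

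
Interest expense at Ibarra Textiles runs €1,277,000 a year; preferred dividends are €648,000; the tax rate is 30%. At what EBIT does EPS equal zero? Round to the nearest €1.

Grossing the preferred dividend up to pre-tax terms: €648,000 / (1 − 0.30) = €925,714.29.
EPS = 0 when EBIT covers interest plus the pre-tax preferred burden: €1,277,000 + €925,714.29 = €2,202,714.29.

€2,202,714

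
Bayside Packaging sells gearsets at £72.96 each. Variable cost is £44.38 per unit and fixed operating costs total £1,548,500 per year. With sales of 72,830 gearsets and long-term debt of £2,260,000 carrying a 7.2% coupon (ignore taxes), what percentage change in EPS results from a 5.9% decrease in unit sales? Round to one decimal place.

-33.2%

Total contribution margin = 72,830 × £28.58 = £2,081,481.40.
EBIT = £2,081,481.40 − £1,548,500 = £532,981.40.
Interest = £162,720.00, so EBIT − I = £370,261.40.
Degree of combined leverage = contribution ÷ (EBIT − I) = £2,081,481.40 ÷ £370,261.40 = 5.6217.
EPS therefore changes by 5.6217 × (-5.9%) = -33.2%.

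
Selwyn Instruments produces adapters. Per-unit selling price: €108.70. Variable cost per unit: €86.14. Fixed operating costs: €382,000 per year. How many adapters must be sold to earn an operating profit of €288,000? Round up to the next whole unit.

29,699 adapters

Unit CM = price − variable cost = €108.70 − €86.14 = €22.56.
Required volume = (fixed costs + target profit) ÷ CM = (€382,000 + €288,000) ÷ €22.56 = 29,698.58, so 29,699 adapters.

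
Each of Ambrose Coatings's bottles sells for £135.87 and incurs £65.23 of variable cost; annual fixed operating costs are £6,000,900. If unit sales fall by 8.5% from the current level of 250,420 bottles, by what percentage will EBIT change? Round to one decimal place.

At 250,420 units, contribution = 250,420 × £70.64 = £17,689,668.80.
EBIT = £17,689,668.80 − £6,000,900 = £11,688,768.80.
So DOL = total CM / EBIT = £17,689,668.80 / £11,688,768.80 = 1.5134.
So EBIT moves 1.5134 × (-8.5%) = -12.9%.

-12.9%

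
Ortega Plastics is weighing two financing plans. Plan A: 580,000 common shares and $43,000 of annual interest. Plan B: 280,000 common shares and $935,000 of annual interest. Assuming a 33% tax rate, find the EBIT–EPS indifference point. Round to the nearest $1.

$1,767,533

Set EPS_A = EPS_B: (EBIT − $43,000)(1 − 0.33) ÷ 580,000 = (EBIT − $935,000)(1 − 0.33) ÷ 280,000.
The (1 − t) factor cancels: (EBIT − 43,000) × 280,000 = (EBIT − 935,000) × 580,000.
Solving, EBIT = (935,000·580,000 − 43,000·280,000) / (580,000 − 280,000) = 530,260,000,000 / 300,000 = 1,767,533.33.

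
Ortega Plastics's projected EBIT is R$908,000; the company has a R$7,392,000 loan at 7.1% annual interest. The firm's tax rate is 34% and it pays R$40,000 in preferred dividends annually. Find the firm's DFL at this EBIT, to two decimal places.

2.81

Interest = R$524,832.00.
Preferred dividends grossed up pre-tax: R$40,000 / (1 − 0.34) = R$60,606.06.
DFL = EBIT ÷ [EBIT − I − D_p/(1−t)] = R$908,000 ÷ [R$908,000 − R$524,832.00 − R$60,606.06] = R$908,000 ÷ R$322,561.94 = 2.8150.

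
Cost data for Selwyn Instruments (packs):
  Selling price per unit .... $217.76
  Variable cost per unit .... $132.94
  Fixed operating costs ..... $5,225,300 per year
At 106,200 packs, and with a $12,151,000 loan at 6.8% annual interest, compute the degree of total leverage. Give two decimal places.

3.05

At 106,200 units, contribution = 106,200 × $84.82 = $9,007,884.00.
EBIT = $9,007,884.00 − $5,225,300 = $3,782,584.00. Interest = $826,268.00, so EBIT − I = $2,956,316.00.
Degree of total leverage = total CM / (EBIT − interest) = $9,007,884.00 / $2,956,316.00 = 3.0470.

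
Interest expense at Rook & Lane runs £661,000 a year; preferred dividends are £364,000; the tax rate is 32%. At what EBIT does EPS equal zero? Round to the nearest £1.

£1,196,294

Preferred dividends are paid after tax, so their pre-tax equivalent is £364,000 ÷ (1 − 0.32) = £535,294.12.
Financial break-even EBIT = interest + D_p ÷ (1 − t) = £661,000 + £535,294.12 = £1,196,294.12.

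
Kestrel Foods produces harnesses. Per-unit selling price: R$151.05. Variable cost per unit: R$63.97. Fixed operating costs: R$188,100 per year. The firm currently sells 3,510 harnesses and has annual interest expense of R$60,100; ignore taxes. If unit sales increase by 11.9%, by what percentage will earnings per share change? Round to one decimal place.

+63.3%

At 3,510 units, contribution = 3,510 × R$87.08 = R$305,650.80.
EBIT = R$305,650.80 − R$188,100 = R$117,550.80.
After interest of R$60,100.00, pre-tax earnings = R$57,450.80.
Degree of combined leverage = contribution ÷ (EBIT − I) = R$305,650.80 ÷ R$57,450.80 = 5.3202.
%ΔEPS = DCL × %ΔSales = 5.3202 × +11.9% = +63.3%.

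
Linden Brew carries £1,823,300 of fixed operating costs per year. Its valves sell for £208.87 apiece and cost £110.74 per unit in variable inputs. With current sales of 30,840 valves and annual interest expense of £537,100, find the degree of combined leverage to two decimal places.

Contribution at this volume is 30,840 × £98.13 = £3,026,329.20.
Subtracting fixed costs: EBIT = £3,026,329.20 − £1,823,300 = £1,203,029.20. Interest = £537,100.00.
DOL = £3,026,329.20 ÷ £1,203,029.20 = 2.5156; DFL = £1,203,029.20 ÷ £665,929.20 = 1.8065.
DCL = DOL × DFL = 2.5156 × 1.8065 = 4.5444.

4.54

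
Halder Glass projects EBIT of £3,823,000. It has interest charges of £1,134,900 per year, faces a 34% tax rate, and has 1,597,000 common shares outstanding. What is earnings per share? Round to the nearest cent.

Interest = £1,134,900.00, so EBT = £3,823,000 − £1,134,900.00 = £2,688,100.00.
After tax at 34%: net income = £2,688,100.00 × 0.66 = £1,774,146.00.
Per share: £1,774,146.00 / 1,597,000 shares = £1.11.

£1.11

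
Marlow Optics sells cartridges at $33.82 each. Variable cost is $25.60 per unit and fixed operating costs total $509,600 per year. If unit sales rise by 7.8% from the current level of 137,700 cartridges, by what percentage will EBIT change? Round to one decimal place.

+14.2%

Contribution at this volume is 137,700 × $8.22 = $1,131,894.00.
Subtracting fixed costs: EBIT = $1,131,894.00 − $509,600 = $622,294.00.
Degree of operating leverage = $1,131,894.00 / $622,294.00 = 1.8189.
So EBIT moves 1.8189 × (+7.8%) = +14.2%.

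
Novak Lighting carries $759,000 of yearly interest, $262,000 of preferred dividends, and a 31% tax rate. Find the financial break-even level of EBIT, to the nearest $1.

$1,138,710

Preferred dividends are paid after tax, so their pre-tax equivalent is $262,000 ÷ (1 − 0.31) = $379,710.14.
EPS = 0 when EBIT covers interest plus the pre-tax preferred burden: $759,000 + $379,710.14 = $1,138,710.14.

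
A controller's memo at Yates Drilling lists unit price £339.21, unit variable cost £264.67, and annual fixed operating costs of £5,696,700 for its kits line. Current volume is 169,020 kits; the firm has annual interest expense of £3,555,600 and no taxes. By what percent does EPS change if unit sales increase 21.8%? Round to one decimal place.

At 169,020 units, contribution = 169,020 × £74.54 = £12,598,750.80.
Subtracting fixed costs: EBIT = £12,598,750.80 − £5,696,700 = £6,902,050.80.
After interest of £3,555,600.00, pre-tax earnings = £3,346,450.80.
DCL = total CM / (EBIT − I) = £12,598,750.80 / £3,346,450.80 = 3.7648.
%ΔEPS = DCL × %ΔSales = 3.7648 × +21.8% = +82.1%.

+82.1%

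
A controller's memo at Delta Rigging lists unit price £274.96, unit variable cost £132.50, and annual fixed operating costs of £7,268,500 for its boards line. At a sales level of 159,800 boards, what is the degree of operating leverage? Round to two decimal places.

Contribution at this volume is 159,800 × £142.46 = £22,765,108.00.
Operating income = contribution − fixed costs = £22,765,108.00 − £7,268,500 = £15,496,608.00.
DOL = contribution ÷ EBIT = £22,765,108.00 ÷ £15,496,608.00 = 1.4690.

1.47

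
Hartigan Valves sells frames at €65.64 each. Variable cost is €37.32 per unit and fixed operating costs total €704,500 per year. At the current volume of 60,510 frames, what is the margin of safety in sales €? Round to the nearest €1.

€2,338,989

Each unit contributes €65.64 − €37.32 = €28.32. Break-even units = €704,500 ÷ €28.32 = 24,876.41; break-even revenue = 24,876.41 × €65.64 = €1,632,887.71.
Current sales = 60,510 × €65.64 = €3,971,876.40.
Margin of safety = €3,971,876.40 − €1,632,887.71 = €2,338,989.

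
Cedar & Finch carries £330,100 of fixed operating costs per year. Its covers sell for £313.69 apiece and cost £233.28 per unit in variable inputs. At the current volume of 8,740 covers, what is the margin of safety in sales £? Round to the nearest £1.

£1,453,887

Unit CM = price − variable cost = £313.69 − £233.28 = £80.41. Break-even units = £330,100 ÷ £80.41 = 4,105.21; break-even revenue = 4,105.21 × £313.69 = £1,287,763.57.
Actual sales revenue = 8,740 × £313.69 = £2,741,650.60.
Margin of safety = £2,741,650.60 − £1,287,763.57 = £1,453,887.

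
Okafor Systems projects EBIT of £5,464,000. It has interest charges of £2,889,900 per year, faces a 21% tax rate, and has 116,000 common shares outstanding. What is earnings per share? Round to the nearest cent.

£17.53

Pre-tax income = £5,464,000 − £2,889,900.00 = £2,574,100.00.
After tax at 21%: net income = £2,574,100.00 × 0.79 = £2,033,539.00.
EPS = £2,033,539.00 ÷ 116,000 = £17.53.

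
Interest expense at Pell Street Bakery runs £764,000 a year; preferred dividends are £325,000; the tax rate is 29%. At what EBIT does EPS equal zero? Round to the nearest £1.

£1,221,746

Preferred dividends are paid after tax, so their pre-tax equivalent is £325,000 ÷ (1 − 0.29) = £457,746.48.
EPS = 0 when EBIT covers interest plus the pre-tax preferred burden: £764,000 + £457,746.48 = £1,221,746.48.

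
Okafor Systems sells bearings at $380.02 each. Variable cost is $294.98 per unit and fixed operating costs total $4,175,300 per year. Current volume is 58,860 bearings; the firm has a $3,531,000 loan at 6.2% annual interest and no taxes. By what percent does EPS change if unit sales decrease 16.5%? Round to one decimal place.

-135.1%

At 58,860 units, contribution = 58,860 × $85.04 = $5,005,454.40.
EBIT = $5,005,454.40 − $4,175,300 = $830,154.40.
After interest of $218,922.00, pre-tax earnings = $611,232.40.
Degree of combined leverage = contribution ÷ (EBIT − I) = $5,005,454.40 ÷ $611,232.40 = 8.1891.
%ΔEPS = DCL × %ΔSales = 8.1891 × -16.5% = -135.1%.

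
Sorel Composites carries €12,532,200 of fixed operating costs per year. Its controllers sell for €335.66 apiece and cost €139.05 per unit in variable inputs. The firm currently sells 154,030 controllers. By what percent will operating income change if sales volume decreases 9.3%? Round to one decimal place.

-15.9%

Total contribution margin = 154,030 × €196.61 = €30,283,838.30.
EBIT = €30,283,838.30 − €12,532,200 = €17,751,638.30.
So DOL = total CM / EBIT = €30,283,838.30 / €17,751,638.30 = 1.7060.
So EBIT moves 1.7060 × (-9.3%) = -15.9%.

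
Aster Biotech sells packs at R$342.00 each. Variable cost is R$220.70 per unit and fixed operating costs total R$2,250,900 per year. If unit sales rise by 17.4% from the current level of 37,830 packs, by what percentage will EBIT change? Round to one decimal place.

At 37,830 units, contribution = 37,830 × R$121.30 = R$4,588,779.00.
Operating income = contribution − fixed costs = R$4,588,779.00 − R$2,250,900 = R$2,337,879.00.
So DOL = total CM / EBIT = R$4,588,779.00 / R$2,337,879.00 = 1.9628.
So EBIT moves 1.9628 × (+17.4%) = +34.2%.

+34.2%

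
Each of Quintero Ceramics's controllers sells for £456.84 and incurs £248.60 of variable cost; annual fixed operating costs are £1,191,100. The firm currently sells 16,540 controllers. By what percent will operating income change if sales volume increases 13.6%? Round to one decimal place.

+20.8%

Contribution at this volume is 16,540 × £208.24 = £3,444,289.60.
Operating income = contribution − fixed costs = £3,444,289.60 − £1,191,100 = £2,253,189.60.
DOL = contribution ÷ EBIT = £3,444,289.60 ÷ £2,253,189.60 = 1.5286.
Operating income changes by 1.5286 × +13.6% = +20.8%.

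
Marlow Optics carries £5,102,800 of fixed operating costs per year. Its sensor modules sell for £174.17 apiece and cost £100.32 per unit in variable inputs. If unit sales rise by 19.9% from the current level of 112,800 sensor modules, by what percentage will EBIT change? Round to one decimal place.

At 112,800 units, contribution = 112,800 × £73.85 = £8,330,280.00.
EBIT = £8,330,280.00 − £5,102,800 = £3,227,480.00.
DOL = contribution ÷ EBIT = £8,330,280.00 ÷ £3,227,480.00 = 2.5810.
So EBIT moves 2.5810 × (+19.9%) = +51.4%.

+51.4%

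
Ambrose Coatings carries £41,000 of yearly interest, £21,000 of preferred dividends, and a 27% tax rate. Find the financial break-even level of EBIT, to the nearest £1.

Grossing the preferred dividend up to pre-tax terms: £21,000 / (1 − 0.27) = £28,767.12.
EPS = 0 when EBIT covers interest plus the pre-tax preferred burden: £41,000 + £28,767.12 = £69,767.12.

£69,767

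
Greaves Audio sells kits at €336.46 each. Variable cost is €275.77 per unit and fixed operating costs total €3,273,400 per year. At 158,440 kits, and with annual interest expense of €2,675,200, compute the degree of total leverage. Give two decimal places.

2.62

Total contribution margin = 158,440 × €60.69 = €9,615,723.60.
EBIT = €9,615,723.60 − €3,273,400 = €6,342,323.60. Interest = €2,675,200.00.
DOL = €9,615,723.60 ÷ €6,342,323.60 = 1.5161; DFL = €6,342,323.60 ÷ €3,667,123.60 = 1.7295.
Combined leverage = 1.5161 × 1.7295 = 2.6221.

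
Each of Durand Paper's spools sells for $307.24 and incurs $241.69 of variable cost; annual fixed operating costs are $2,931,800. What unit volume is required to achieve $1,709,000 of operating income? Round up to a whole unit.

Contribution margin per unit = $307.24 − $241.69 = $65.55.
Units = (FC + target) / CM = ($2,931,800 + $1,709,000) / $65.55 = 70,797.86, so 70,798 spools.

70,798 spools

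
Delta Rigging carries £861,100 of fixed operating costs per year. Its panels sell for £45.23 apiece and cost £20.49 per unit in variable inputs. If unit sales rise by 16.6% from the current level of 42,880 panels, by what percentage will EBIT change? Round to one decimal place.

Contribution at this volume is 42,880 × £24.74 = £1,060,851.20.
Subtracting fixed costs: EBIT = £1,060,851.20 − £861,100 = £199,751.20.
So DOL = total CM / EBIT = £1,060,851.20 / £199,751.20 = 5.3109.
%ΔEBIT = DOL × %ΔSales = 5.3109 × +16.6% = +88.2%.

+88.2%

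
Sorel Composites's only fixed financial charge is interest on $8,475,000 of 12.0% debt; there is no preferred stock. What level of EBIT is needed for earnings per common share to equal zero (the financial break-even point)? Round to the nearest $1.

Annual interest = 12.0% × $8,475,000 = $1,017,000.00.
With no preferred dividends, EPS = 0 when EBIT exactly covers interest, so the financial break-even EBIT is $1,017,000.00.

$1,017,000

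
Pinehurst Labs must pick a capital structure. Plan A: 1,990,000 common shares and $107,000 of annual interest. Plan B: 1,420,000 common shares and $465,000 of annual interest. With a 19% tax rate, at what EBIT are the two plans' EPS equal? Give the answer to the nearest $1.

$1,356,860

Set EPS_A = EPS_B: (EBIT − $107,000)(1 − 0.19) ÷ 1,990,000 = (EBIT − $465,000)(1 − 0.19) ÷ 1,420,000.
The (1 − t) factor cancels: (EBIT − 107,000) × 1,420,000 = (EBIT − 465,000) × 1,990,000.
Solving, EBIT = (465,000·1,990,000 − 107,000·1,420,000) / (1,990,000 − 1,420,000) = 773,410,000,000 / 570,000 = 1,356,859.65.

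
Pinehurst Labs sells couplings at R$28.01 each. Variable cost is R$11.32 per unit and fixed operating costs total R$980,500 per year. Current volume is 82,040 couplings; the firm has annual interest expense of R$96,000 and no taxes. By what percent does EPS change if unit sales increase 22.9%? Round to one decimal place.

+107.1%

At 82,040 units, contribution = 82,040 × R$16.69 = R$1,369,247.60.
Subtracting fixed costs: EBIT = R$1,369,247.60 − R$980,500 = R$388,747.60.
Interest = R$96,000.00, so EBIT − I = R$292,747.60.
Degree of combined leverage = contribution ÷ (EBIT − I) = R$1,369,247.60 ÷ R$292,747.60 = 4.6772.
EPS therefore changes by 4.6772 × (+22.9%) = +107.1%.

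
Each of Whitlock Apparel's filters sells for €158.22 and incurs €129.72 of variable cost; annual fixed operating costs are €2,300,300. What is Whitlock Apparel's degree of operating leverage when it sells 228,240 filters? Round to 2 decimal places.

Contribution at this volume is 228,240 × €28.50 = €6,504,840.00.
EBIT = €6,504,840.00 − €2,300,300 = €4,204,540.00.
DOL = contribution ÷ EBIT = €6,504,840.00 ÷ €4,204,540.00 = 1.5471.

1.55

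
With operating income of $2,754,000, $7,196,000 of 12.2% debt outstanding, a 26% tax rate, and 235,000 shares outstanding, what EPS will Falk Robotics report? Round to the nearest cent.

$5.91

Interest = $877,912.00, so EBT = $2,754,000 − $877,912.00 = $1,876,088.00.
After tax at 26%: net income = $1,876,088.00 × 0.74 = $1,388,305.12.
EPS = $1,388,305.12 ÷ 235,000 = $5.91.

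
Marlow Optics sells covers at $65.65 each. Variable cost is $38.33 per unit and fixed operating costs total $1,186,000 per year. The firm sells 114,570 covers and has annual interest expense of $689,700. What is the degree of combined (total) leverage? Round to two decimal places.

Contribution at this volume is 114,570 × $27.32 = $3,130,052.40.
EBIT = $3,130,052.40 − $1,186,000 = $1,944,052.40. Interest = $689,700.00, so EBIT − I = $1,254,352.40.
Degree of total leverage = total CM / (EBIT − interest) = $3,130,052.40 / $1,254,352.40 = 2.4954.

2.50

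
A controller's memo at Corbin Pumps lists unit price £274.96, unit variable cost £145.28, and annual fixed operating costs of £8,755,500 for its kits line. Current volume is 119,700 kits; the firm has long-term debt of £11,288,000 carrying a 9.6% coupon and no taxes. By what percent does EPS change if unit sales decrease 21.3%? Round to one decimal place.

Total contribution margin = 119,700 × £129.68 = £15,522,696.00.
Subtracting fixed costs: EBIT = £15,522,696.00 − £8,755,500 = £6,767,196.00.
Interest = £1,083,648.00, so EBIT − I = £5,683,548.00.
Degree of combined leverage = contribution ÷ (EBIT − I) = £15,522,696.00 ÷ £5,683,548.00 = 2.7312.
%ΔEPS = DCL × %ΔSales = 2.7312 × -21.3% = -58.2%.

-58.2%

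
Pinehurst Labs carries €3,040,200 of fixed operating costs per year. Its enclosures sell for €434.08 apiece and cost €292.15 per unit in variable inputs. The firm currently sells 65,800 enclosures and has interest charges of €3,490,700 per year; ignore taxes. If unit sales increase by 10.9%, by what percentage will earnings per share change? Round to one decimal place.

Contribution at this volume is 65,800 × €141.93 = €9,338,994.00.
Subtracting fixed costs: EBIT = €9,338,994.00 − €3,040,200 = €6,298,794.00.
Interest = €3,490,700.00, so EBIT − I = €2,808,094.00.
Degree of combined leverage = contribution ÷ (EBIT − I) = €9,338,994.00 ÷ €2,808,094.00 = 3.3257.
%ΔEPS = DCL × %ΔSales = 3.3257 × +10.9% = +36.3%.

+36.3%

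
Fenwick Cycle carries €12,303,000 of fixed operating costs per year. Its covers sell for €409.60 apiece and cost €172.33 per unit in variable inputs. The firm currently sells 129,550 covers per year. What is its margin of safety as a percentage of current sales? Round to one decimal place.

Each unit contributes €409.60 − €172.33 = €237.27. Break-even units = €12,303,000 ÷ €237.27 = 51,852.32; break-even revenue = 51,852.32 × €409.60 = €21,238,710.33.
Current sales = 129,550 × €409.60 = €53,063,680.00.
Margin of safety = (€53,063,680.00 − €21,238,710.33) ÷ €53,063,680.00 = 60.0%.

60.0%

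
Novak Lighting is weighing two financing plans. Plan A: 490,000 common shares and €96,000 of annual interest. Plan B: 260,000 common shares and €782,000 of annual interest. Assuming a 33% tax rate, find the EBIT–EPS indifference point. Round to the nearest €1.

€1,557,478

At indifference, (EBIT − 96,000)(1 − t)/490,000 = (EBIT − 782,000)(1 − t)/260,000.
The (1 − t) factor cancels: (EBIT − 96,000) × 260,000 = (EBIT − 782,000) × 490,000.
Solving, EBIT = (782,000·490,000 − 96,000·260,000) / (490,000 − 260,000) = 358,220,000,000 / 230,000 = 1,557,478.26.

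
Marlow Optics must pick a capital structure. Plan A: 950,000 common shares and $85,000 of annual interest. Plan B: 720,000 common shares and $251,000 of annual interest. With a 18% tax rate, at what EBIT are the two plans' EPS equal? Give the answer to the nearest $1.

At indifference, (EBIT − 85,000)(1 − t)/950,000 = (EBIT − 251,000)(1 − t)/720,000.
Cancelling (1 − t) and cross-multiplying: 720,000·(EBIT − 85,000) = 950,000·(EBIT − 251,000).
EBIT × (950,000 − 720,000) = 251,000 × 950,000 − 85,000 × 720,000 = 177,250,000,000, so EBIT = 177,250,000,000 ÷ 230,000 = 770,652.17.

$770,652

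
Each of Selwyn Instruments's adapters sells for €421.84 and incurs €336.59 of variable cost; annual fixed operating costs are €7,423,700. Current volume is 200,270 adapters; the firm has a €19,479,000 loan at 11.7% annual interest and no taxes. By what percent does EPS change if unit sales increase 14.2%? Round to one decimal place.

+32.9%

Total contribution margin = 200,270 × €85.25 = €17,073,017.50.
EBIT = €17,073,017.50 − €7,423,700 = €9,649,317.50.
After interest of €2,279,043.00, pre-tax earnings = €7,370,274.50.
DCL = total CM / (EBIT − I) = €17,073,017.50 / €7,370,274.50 = 2.3165.
EPS therefore changes by 2.3165 × (+14.2%) = +32.9%.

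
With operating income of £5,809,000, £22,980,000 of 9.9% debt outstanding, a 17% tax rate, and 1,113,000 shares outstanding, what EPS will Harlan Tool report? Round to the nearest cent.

Pre-tax income = £5,809,000 − £2,275,020.00 = £3,533,980.00.
Net income = £3,533,980.00 × (1 − 0.17) = £2,933,203.40.
Per share: £2,933,203.40 / 1,113,000 shares = £2.64.

£2.64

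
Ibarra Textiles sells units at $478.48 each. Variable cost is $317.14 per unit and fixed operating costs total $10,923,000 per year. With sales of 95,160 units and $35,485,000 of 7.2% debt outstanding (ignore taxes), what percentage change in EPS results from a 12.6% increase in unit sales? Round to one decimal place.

Total contribution margin = 95,160 × $161.34 = $15,353,114.40.
Operating income = contribution − fixed costs = $15,353,114.40 − $10,923,000 = $4,430,114.40.
Interest = $2,554,920.00, so EBIT − I = $1,875,194.40.
DCL = total CM / (EBIT − I) = $15,353,114.40 / $1,875,194.40 = 8.1875.
%ΔEPS = DCL × %ΔSales = 8.1875 × +12.6% = +103.2%.

+103.2%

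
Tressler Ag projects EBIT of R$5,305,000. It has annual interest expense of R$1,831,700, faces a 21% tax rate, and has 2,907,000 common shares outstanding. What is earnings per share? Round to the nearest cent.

Pre-tax income = R$5,305,000 − R$1,831,700.00 = R$3,473,300.00.
After tax at 21%: net income = R$3,473,300.00 × 0.79 = R$2,743,907.00.
Per share: R$2,743,907.00 / 2,907,000 shares = R$0.94.

R$0.94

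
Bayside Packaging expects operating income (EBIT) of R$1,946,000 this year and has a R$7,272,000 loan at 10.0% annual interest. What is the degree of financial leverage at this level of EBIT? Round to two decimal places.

1.60

Interest = R$727,200.00.
Degree of financial leverage = EBIT / (EBIT − interest) = R$1,946,000 / R$1,218,800.00 = 1.5967.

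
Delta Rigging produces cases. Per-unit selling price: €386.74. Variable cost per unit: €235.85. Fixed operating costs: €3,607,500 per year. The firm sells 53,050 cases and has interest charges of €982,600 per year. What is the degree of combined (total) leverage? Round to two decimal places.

At 53,050 units, contribution = 53,050 × €150.89 = €8,004,714.50.
Operating income = contribution − fixed costs = €8,004,714.50 − €3,607,500 = €4,397,214.50. Interest = €982,600.00, so EBIT − I = €3,414,614.50.
Degree of total leverage = total CM / (EBIT − interest) = €8,004,714.50 / €3,414,614.50 = 2.3443.

2.34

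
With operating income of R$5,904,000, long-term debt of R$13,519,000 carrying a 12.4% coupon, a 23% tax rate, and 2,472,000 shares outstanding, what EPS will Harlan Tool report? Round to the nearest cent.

R$1.32

Interest = R$1,676,356.00, so EBT = R$5,904,000 − R$1,676,356.00 = R$4,227,644.00.
After tax at 23%: net income = R$4,227,644.00 × 0.77 = R$3,255,285.88.
EPS = R$3,255,285.88 ÷ 2,472,000 = R$1.32.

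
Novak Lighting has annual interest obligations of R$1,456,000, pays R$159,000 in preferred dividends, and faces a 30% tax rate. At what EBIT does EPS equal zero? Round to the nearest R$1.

Grossing the preferred dividend up to pre-tax terms: R$159,000 / (1 − 0.30) = R$227,142.86.
Financial break-even EBIT = interest + D_p ÷ (1 − t) = R$1,456,000 + R$227,142.86 = R$1,683,142.86.

R$1,683,143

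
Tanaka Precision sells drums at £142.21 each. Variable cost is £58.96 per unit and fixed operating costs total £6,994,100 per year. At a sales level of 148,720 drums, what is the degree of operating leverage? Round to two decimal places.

Total contribution margin = 148,720 × £83.25 = £12,380,940.00.
Subtracting fixed costs: EBIT = £12,380,940.00 − £6,994,100 = £5,386,840.00.
So DOL = total CM / EBIT = £12,380,940.00 / £5,386,840.00 = 2.2984.

2.30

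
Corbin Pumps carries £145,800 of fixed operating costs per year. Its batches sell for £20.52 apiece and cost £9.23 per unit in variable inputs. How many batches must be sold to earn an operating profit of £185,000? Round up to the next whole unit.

29,301 batches

Unit CM = price − variable cost = £20.52 − £9.23 = £11.29.
Need Q such that Q × £11.29 − £145,800 = £185,000, i.e. Q = £330,800 / £11.29 = 29,300.27 → 29,301.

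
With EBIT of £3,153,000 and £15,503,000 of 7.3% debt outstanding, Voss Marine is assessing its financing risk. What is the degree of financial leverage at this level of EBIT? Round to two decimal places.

Interest = £1,131,719.00.
Degree of financial leverage = EBIT / (EBIT − interest) = £3,153,000 / £2,021,281.00 = 1.5599.

1.56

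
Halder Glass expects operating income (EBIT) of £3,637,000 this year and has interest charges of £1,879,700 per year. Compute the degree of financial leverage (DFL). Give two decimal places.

2.07

Annual interest charges come to £1,879,700.00.
Degree of financial leverage = EBIT / (EBIT − interest) = £3,637,000 / £1,757,300.00 = 2.0697.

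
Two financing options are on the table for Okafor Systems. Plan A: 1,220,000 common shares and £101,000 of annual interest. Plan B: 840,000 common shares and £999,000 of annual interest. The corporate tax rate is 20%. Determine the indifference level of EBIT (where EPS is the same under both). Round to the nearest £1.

At indifference, (EBIT − 101,000)(1 − t)/1,220,000 = (EBIT − 999,000)(1 − t)/840,000.
The (1 − t) factor cancels: (EBIT − 101,000) × 840,000 = (EBIT − 999,000) × 1,220,000.
EBIT × (1,220,000 − 840,000) = 999,000 × 1,220,000 − 101,000 × 840,000 = 1,133,940,000,000, so EBIT = 1,133,940,000,000 ÷ 380,000 = 2,984,052.63.

£2,984,053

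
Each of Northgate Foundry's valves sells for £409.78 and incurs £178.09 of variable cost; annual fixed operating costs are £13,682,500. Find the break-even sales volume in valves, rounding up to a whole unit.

Unit CM = price − variable cost = £409.78 − £178.09 = £231.69.
Break-even Q = £13,682,500 / £231.69 = 59,055.20 → 59,056 valves.

59,056 valves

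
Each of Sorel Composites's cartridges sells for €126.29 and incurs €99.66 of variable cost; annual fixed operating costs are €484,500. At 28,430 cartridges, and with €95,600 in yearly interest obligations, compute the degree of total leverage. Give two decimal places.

Contribution at this volume is 28,430 × €26.63 = €757,090.90.
Subtracting fixed costs: EBIT = €757,090.90 − €484,500 = €272,590.90. Interest = €95,600.00.
DOL = €757,090.90 ÷ €272,590.90 = 2.7774; DFL = €272,590.90 ÷ €176,990.90 = 1.5401.
DCL = DOL × DFL = 2.7774 × 1.5401 = 4.2775.

4.28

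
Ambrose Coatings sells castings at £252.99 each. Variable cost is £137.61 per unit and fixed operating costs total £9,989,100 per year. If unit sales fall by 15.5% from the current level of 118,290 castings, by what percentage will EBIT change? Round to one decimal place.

Contribution at this volume is 118,290 × £115.38 = £13,648,300.20.
Operating income = contribution − fixed costs = £13,648,300.20 − £9,989,100 = £3,659,200.20.
So DOL = total CM / EBIT = £13,648,300.20 / £3,659,200.20 = 3.7299.
%ΔEBIT = DOL × %ΔSales = 3.7299 × -15.5% = -57.8%.

-57.8%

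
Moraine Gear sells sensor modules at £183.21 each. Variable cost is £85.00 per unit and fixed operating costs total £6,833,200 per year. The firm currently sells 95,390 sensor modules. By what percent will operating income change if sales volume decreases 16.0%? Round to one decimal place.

Contribution at this volume is 95,390 × £98.21 = £9,368,251.90.
EBIT = £9,368,251.90 − £6,833,200 = £2,535,051.90.
So DOL = total CM / EBIT = £9,368,251.90 / £2,535,051.90 = 3.6955.
%ΔEBIT = DOL × %ΔSales = 3.6955 × -16.0% = -59.1%.

-59.1%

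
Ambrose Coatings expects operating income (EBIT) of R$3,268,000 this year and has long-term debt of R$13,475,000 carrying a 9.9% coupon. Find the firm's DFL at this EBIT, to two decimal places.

1.69

Interest = R$1,334,025.00.
Degree of financial leverage = EBIT / (EBIT − interest) = R$3,268,000 / R$1,933,975.00 = 1.6898.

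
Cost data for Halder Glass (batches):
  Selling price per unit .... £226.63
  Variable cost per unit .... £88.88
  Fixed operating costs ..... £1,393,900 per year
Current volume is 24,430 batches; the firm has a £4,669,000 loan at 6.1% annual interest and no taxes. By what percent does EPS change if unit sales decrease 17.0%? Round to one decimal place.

Contribution at this volume is 24,430 × £137.75 = £3,365,232.50.
EBIT = £3,365,232.50 − £1,393,900 = £1,971,332.50.
Interest = £284,809.00, so EBIT − I = £1,686,523.50.
DCL = total CM / (EBIT − I) = £3,365,232.50 / £1,686,523.50 = 1.9954.
%ΔEPS = DCL × %ΔSales = 1.9954 × -17.0% = -33.9%.

-33.9%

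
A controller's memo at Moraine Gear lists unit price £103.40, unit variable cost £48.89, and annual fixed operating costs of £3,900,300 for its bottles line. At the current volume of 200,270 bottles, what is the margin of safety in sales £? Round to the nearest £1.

Contribution margin per unit = £103.40 − £48.89 = £54.51. Break-even units = £3,900,300 ÷ £54.51 = 71,552.01; break-even revenue = 71,552.01 × £103.40 = £7,398,477.71.
Current sales = 200,270 × £103.40 = £20,707,918.00.
Margin of safety = £20,707,918.00 − £7,398,477.71 = £13,309,440.

£13,309,440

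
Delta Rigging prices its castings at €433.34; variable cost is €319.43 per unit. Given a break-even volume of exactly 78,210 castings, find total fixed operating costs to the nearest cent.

Unit CM = price − variable cost = €433.34 − €319.43 = €113.91.
Since BE = FC / CM, FC = 78,210 × €113.91 = €8,908,901.10.

€8,908,901.10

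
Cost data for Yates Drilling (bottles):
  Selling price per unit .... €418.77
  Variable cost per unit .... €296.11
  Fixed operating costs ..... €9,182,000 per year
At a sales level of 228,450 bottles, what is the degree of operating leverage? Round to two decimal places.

At 228,450 units, contribution = 228,450 × €122.66 = €28,021,677.00.
Operating income = contribution − fixed costs = €28,021,677.00 − €9,182,000 = €18,839,677.00.
Degree of operating leverage = €28,021,677.00 / €18,839,677.00 = 1.4874.

1.49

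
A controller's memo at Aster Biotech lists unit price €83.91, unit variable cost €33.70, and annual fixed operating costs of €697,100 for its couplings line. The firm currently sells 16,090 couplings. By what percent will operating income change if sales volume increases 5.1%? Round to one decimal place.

Total contribution margin = 16,090 × €50.21 = €807,878.90.
Operating income = contribution − fixed costs = €807,878.90 − €697,100 = €110,778.90.
DOL = contribution ÷ EBIT = €807,878.90 ÷ €110,778.90 = 7.2927.
%ΔEBIT = DOL × %ΔSales = 7.2927 × +5.1% = +37.2%.

+37.2%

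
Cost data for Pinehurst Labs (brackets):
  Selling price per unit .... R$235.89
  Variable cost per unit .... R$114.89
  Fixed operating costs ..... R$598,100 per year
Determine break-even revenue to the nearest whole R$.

CM per unit = R$235.89 − R$114.89 = R$121.00; CM ratio = R$121.00 / R$235.89 = 0.5130.
Break-even sales = FC ÷ CM ratio = R$598,100 × R$235.89 / R$121.00 = R$1,165,998.

R$1,165,998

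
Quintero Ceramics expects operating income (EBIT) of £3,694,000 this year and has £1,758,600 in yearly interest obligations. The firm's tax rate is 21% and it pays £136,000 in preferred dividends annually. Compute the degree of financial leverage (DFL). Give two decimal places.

2.09

Interest = £1,758,600.00.
Preferred dividends grossed up pre-tax: £136,000 / (1 − 0.21) = £172,151.90.
DFL = EBIT ÷ [EBIT − I − D_p/(1−t)] = £3,694,000 ÷ [£3,694,000 − £1,758,600.00 − £172,151.90] = £3,694,000 ÷ £1,763,248.10 = 2.0950.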